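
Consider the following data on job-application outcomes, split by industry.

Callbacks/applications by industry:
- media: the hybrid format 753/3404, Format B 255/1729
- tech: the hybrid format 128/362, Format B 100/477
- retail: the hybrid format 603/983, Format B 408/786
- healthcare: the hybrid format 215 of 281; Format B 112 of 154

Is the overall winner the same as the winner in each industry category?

Media: the hybrid format 753/3404 = 22.1%, Format B 255/1729 = 14.7% → the hybrid format
Tech: the hybrid format 128/362 = 35.4%, Format B 100/477 = 21.0% → the hybrid format
Retail: the hybrid format 603/983 = 61.3%, Format B 408/786 = 51.9% → the hybrid format
Healthcare: the hybrid format 215/281 = 76.5%, Format B 112/154 = 72.7% → the hybrid format
Overall: the hybrid format 1699/5030 = 33.8%, Format B 875/3146 = 27.8% → the hybrid format
The hybrid format wins overall and in every industry group — no reversal.

Yes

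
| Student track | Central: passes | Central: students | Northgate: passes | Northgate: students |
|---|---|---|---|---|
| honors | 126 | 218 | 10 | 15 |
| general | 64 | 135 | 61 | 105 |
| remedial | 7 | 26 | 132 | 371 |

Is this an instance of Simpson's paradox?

Yes

Honors: Central 126/218 = 57.8%, Northgate 10/15 = 66.7% → Northgate
General: Central 64/135 = 47.4%, Northgate 61/105 = 58.1% → Northgate
Remedial: Central 7/26 = 26.9%, Northgate 132/371 = 35.6% → Northgate
Overall: Central 197/379 = 52.0%, Northgate 203/491 = 41.3% → Central
Northgate wins each student group but Central wins overall — the comparison reverses. Northgate's students skew toward remedial, which has a lower base rate.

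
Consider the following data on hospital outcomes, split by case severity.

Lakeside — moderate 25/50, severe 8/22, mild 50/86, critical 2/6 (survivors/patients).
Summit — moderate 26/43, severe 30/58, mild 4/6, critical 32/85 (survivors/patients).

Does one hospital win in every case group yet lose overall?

Moderate: Lakeside 25/50 = 50.0%, Summit 26/43 = 60.5% → Summit
Severe: Lakeside 8/22 = 36.4%, Summit 30/58 = 51.7% → Summit
Mild: Lakeside 50/86 = 58.1%, Summit 4/6 = 66.7% → Summit
Critical: Lakeside 2/6 = 33.3%, Summit 32/85 = 37.6% → Summit
Overall: Lakeside 85/164 = 51.8%, Summit 92/192 = 47.9% → Lakeside
Summit wins each case group but Lakeside wins overall — the comparison reverses. Summit's patients skew toward critical, which has a lower base rate.

Yes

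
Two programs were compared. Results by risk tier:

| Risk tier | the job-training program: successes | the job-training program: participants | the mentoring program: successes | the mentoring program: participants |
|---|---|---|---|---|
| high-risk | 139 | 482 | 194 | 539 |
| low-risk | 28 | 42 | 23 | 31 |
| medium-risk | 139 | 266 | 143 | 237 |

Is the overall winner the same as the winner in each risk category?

Yes

High-risk: the job-training program 139/482 = 28.8%, the mentoring program 194/539 = 36.0% → the mentoring program
Low-risk: the job-training program 28/42 = 66.7%, the mentoring program 23/31 = 74.2% → the mentoring program
Medium-risk: the job-training program 139/266 = 52.3%, the mentoring program 143/237 = 60.3% → the mentoring program
Overall: the job-training program 306/790 = 38.7%, the mentoring program 360/807 = 44.6% → the mentoring program
The mentoring program wins overall and in every risk group — no reversal.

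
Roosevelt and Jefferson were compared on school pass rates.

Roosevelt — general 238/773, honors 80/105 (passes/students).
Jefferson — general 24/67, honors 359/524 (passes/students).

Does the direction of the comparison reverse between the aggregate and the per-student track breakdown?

No

General: Roosevelt 238/773 = 30.8%, Jefferson 24/67 = 35.8% → Jefferson
Honors: Roosevelt 80/105 = 76.2%, Jefferson 359/524 = 68.5% → Roosevelt
Overall: Roosevelt 318/878 = 36.2%, Jefferson 383/591 = 64.8% → Jefferson
Neither sweeps: Roosevelt wins 1 of 2 groups, Jefferson wins 1. Jefferson wins overall but not every group — no Simpson reversal.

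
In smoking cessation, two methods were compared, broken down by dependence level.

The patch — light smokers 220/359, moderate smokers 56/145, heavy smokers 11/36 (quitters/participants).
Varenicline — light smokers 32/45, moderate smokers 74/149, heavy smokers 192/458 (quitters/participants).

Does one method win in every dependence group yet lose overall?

Yes

Light smokers: the patch 220/359 = 61.3%, varenicline 32/45 = 71.1% → varenicline
Moderate smokers: the patch 56/145 = 38.6%, varenicline 74/149 = 49.7% → varenicline
Heavy smokers: the patch 11/36 = 30.6%, varenicline 192/458 = 41.9% → varenicline
Overall: the patch 287/540 = 53.1%, varenicline 298/652 = 45.7% → the patch
Varenicline wins each dependence group but the patch wins overall — the comparison reverses. Varenicline's participants skew toward heavy smokers, which has a lower base rate.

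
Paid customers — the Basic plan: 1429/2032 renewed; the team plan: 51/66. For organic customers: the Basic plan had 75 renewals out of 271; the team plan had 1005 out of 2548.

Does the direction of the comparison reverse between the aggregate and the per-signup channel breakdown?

Paid: the Basic plan 1429/2032 = 70.3%, the team plan 51/66 = 77.3% → the team plan
Organic: the Basic plan 75/271 = 27.7%, the team plan 1005/2548 = 39.4% → the team plan
Overall: the Basic plan 1504/2303 = 65.3%, the team plan 1056/2614 = 40.4% → the Basic plan
The team plan wins each signup group but the Basic plan wins overall — the comparison reverses. The team plan's customers skew toward organic, which has a lower base rate.

Yes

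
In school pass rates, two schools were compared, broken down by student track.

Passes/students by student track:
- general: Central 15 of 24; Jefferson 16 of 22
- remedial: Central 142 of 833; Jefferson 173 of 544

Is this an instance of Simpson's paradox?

General: Central 15/24 = 62.5%, Jefferson 16/22 = 72.7% → Jefferson
Remedial: Central 142/833 = 17.0%, Jefferson 173/544 = 31.8% → Jefferson
Overall: Central 157/857 = 18.3%, Jefferson 189/566 = 33.4% → Jefferson
Jefferson wins overall and in every student group — no reversal.

No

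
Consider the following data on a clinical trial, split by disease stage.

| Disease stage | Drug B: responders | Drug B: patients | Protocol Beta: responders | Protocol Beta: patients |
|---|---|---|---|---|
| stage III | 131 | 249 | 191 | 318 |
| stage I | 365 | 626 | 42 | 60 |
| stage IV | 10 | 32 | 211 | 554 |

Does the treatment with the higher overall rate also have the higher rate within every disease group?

Stage III: Drug B 131/249 = 52.6%, Protocol Beta 191/318 = 60.1% → Protocol Beta
Stage I: Drug B 365/626 = 58.3%, Protocol Beta 42/60 = 70.0% → Protocol Beta
Stage IV: Drug B 10/32 = 31.2%, Protocol Beta 211/554 = 38.1% → Protocol Beta
Overall: Drug B 506/907 = 55.8%, Protocol Beta 444/932 = 47.6% → Drug B
Protocol Beta wins each disease group but Drug B wins overall — the comparison reverses. Protocol Beta's patients skew toward stage IV, which has a lower base rate.

No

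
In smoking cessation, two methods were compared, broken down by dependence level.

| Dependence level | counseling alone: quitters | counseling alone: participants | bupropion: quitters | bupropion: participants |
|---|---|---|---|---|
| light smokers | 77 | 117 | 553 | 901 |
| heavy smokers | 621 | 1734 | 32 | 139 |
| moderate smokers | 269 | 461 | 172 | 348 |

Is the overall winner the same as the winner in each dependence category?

No

Light smokers: counseling alone 77/117 = 65.8%, bupropion 553/901 = 61.4% → counseling alone
Heavy smokers: counseling alone 621/1734 = 35.8%, bupropion 32/139 = 23.0% → counseling alone
Moderate smokers: counseling alone 269/461 = 58.4%, bupropion 172/348 = 49.4% → counseling alone
Overall: counseling alone 967/2312 = 41.8%, bupropion 757/1388 = 54.5% → bupropion
Counseling alone wins each dependence group but bupropion wins overall — the comparison reverses. Counseling alone's participants skew toward heavy smokers, which has a lower base rate.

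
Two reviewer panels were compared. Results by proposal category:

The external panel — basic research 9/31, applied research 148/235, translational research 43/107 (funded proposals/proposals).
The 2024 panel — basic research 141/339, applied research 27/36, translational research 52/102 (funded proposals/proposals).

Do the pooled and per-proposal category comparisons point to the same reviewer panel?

No

Basic research: the external panel 9/31 = 29.0%, the 2024 panel 141/339 = 41.6% → the 2024 panel
Applied research: the external panel 148/235 = 63.0%, the 2024 panel 27/36 = 75.0% → the 2024 panel
Translational research: the external panel 43/107 = 40.2%, the 2024 panel 52/102 = 51.0% → the 2024 panel
Overall: the external panel 200/373 = 53.6%, the 2024 panel 220/477 = 46.1% → the external panel
The 2024 panel wins each proposal group but the external panel wins overall — the comparison reverses. The 2024 panel's proposals skew toward basic research, which has a lower base rate.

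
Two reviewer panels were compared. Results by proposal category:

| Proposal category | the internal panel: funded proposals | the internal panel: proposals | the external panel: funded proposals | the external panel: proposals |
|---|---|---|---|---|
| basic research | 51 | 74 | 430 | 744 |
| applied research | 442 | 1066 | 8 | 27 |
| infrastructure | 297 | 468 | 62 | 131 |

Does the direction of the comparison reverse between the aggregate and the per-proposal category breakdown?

Yes

Basic research: the internal panel 51/74 = 68.9%, the external panel 430/744 = 57.8% → the internal panel
Applied research: the internal panel 442/1066 = 41.5%, the external panel 8/27 = 29.6% → the internal panel
Infrastructure: the internal panel 297/468 = 63.5%, the external panel 62/131 = 47.3% → the internal panel
Overall: the internal panel 790/1608 = 49.1%, the external panel 500/902 = 55.4% → the external panel
The internal panel wins each proposal group but the external panel wins overall — the comparison reverses. The internal panel's proposals skew toward applied research, which has a lower base rate.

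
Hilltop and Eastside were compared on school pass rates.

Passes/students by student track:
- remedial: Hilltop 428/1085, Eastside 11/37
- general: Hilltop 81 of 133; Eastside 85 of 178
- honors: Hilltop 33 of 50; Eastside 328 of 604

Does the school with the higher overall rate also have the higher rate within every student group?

Remedial: Hilltop 428/1085 = 39.4%, Eastside 11/37 = 29.7% → Hilltop
General: Hilltop 81/133 = 60.9%, Eastside 85/178 = 47.8% → Hilltop
Honors: Hilltop 33/50 = 66.0%, Eastside 328/604 = 54.3% → Hilltop
Overall: Hilltop 542/1268 = 42.7%, Eastside 424/819 = 51.8% → Eastside
Hilltop wins each student group but Eastside wins overall — the comparison reverses. Hilltop's students skew toward remedial, which has a lower base rate.

No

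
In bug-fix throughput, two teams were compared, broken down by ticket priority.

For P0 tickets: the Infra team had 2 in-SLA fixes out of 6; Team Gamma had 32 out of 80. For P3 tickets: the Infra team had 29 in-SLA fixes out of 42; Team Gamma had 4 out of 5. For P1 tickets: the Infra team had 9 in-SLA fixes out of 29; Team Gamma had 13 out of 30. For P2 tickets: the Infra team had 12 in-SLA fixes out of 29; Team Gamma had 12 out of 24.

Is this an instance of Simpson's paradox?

P0: the Infra team 2/6 = 33.3%, Team Gamma 32/80 = 40.0% → Team Gamma
P3: the Infra team 29/42 = 69.0%, Team Gamma 4/5 = 80.0% → Team Gamma
P1: the Infra team 9/29 = 31.0%, Team Gamma 13/30 = 43.3% → Team Gamma
P2: the Infra team 12/29 = 41.4%, Team Gamma 12/24 = 50.0% → Team Gamma
Overall: the Infra team 52/106 = 49.1%, Team Gamma 61/139 = 43.9% → the Infra team
Team Gamma wins each ticket group but the Infra team wins overall — the comparison reverses. Team Gamma's tickets skew toward P0, which has a lower base rate.

Yes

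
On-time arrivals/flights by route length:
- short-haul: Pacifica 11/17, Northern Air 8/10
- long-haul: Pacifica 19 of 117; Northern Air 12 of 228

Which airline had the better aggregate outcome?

Short-haul: Pacifica 11/17 = 64.7%, Northern Air 8/10 = 80.0% → Northern Air
Long-haul: Pacifica 19/117 = 16.2%, Northern Air 12/228 = 5.3% → Pacifica
Overall: Pacifica 30/134 = 22.4%, Northern Air 20/238 = 8.4% → Pacifica
(Neither sweeps every route group, but Pacifica has the higher pooled rate.)

Pacifica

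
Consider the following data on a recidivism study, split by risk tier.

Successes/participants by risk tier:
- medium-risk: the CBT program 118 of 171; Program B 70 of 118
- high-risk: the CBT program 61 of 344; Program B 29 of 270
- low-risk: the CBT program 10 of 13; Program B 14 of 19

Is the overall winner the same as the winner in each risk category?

Medium-risk: the CBT program 118/171 = 69.0%, Program B 70/118 = 59.3% → the CBT program
High-risk: the CBT program 61/344 = 17.7%, Program B 29/270 = 10.7% → the CBT program
Low-risk: the CBT program 10/13 = 76.9%, Program B 14/19 = 73.7% → the CBT program
Overall: the CBT program 189/528 = 35.8%, Program B 113/407 = 27.8% → the CBT program
The CBT program wins overall and in every risk group — no reversal.

Yes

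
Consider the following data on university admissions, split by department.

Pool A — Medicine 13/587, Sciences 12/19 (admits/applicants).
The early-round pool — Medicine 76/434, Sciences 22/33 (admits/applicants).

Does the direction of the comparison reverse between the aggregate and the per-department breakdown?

Medicine: Pool A 13/587 = 2.2%, the early-round pool 76/434 = 17.5% → the early-round pool
Sciences: Pool A 12/19 = 63.2%, the early-round pool 22/33 = 66.7% → the early-round pool
Overall: Pool A 25/606 = 4.1%, the early-round pool 98/467 = 21.0% → the early-round pool
The early-round pool wins overall and in every department group — no reversal.

No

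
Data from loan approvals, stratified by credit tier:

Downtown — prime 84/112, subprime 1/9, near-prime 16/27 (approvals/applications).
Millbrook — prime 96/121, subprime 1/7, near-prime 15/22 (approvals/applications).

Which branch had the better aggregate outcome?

Prime: Downtown 84/112 = 75.0%, Millbrook 96/121 = 79.3% → Millbrook
Subprime: Downtown 1/9 = 11.1%, Millbrook 1/7 = 14.3% → Millbrook
Near-prime: Downtown 16/27 = 59.3%, Millbrook 15/22 = 68.2% → Millbrook
Overall: Downtown 101/148 = 68.2%, Millbrook 112/150 = 74.7% → Millbrook

Millbrook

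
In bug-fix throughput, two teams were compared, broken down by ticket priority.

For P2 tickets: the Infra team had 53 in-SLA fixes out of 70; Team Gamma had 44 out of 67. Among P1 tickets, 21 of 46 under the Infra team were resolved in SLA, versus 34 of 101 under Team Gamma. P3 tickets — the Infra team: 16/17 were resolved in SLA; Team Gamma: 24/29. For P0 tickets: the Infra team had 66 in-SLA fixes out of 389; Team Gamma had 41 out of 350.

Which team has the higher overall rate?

P2: the Infra team 53/70 = 75.7%, Team Gamma 44/67 = 65.7% → the Infra team
P1: the Infra team 21/46 = 45.7%, Team Gamma 34/101 = 33.7% → the Infra team
P3: the Infra team 16/17 = 94.1%, Team Gamma 24/29 = 82.8% → the Infra team
P0: the Infra team 66/389 = 17.0%, Team Gamma 41/350 = 11.7% → the Infra team
Overall: the Infra team 156/522 = 29.9%, Team Gamma 143/547 = 26.1% → the Infra team

the Infra team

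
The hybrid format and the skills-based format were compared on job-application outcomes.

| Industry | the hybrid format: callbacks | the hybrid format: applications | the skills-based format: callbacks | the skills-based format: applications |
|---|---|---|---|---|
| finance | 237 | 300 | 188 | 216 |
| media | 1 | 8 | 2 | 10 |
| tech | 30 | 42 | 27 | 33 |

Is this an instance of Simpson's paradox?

No

Finance: the hybrid format 237/300 = 79.0%, the skills-based format 188/216 = 87.0% → the skills-based format
Media: the hybrid format 1/8 = 12.5%, the skills-based format 2/10 = 20.0% → the skills-based format
Tech: the hybrid format 30/42 = 71.4%, the skills-based format 27/33 = 81.8% → the skills-based format
Overall: the hybrid format 268/350 = 76.6%, the skills-based format 217/259 = 83.8% → the skills-based format
The skills-based format wins overall and in every industry group — no reversal.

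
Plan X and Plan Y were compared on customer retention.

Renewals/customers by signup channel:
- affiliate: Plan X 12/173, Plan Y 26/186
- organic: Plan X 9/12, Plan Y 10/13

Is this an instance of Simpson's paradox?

No

Affiliate: Plan X 12/173 = 6.9%, Plan Y 26/186 = 14.0% → Plan Y
Organic: Plan X 9/12 = 75.0%, Plan Y 10/13 = 76.9% → Plan Y
Overall: Plan X 21/185 = 11.4%, Plan Y 36/199 = 18.1% → Plan Y
Plan Y wins overall and in every signup group — no reversal.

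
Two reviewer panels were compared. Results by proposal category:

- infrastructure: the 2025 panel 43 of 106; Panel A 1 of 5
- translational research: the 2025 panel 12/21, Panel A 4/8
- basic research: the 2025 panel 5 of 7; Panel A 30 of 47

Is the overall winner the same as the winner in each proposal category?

No

Infrastructure: the 2025 panel 43/106 = 40.6%, Panel A 1/5 = 20.0% → the 2025 panel
Translational research: the 2025 panel 12/21 = 57.1%, Panel A 4/8 = 50.0% → the 2025 panel
Basic research: the 2025 panel 5/7 = 71.4%, Panel A 30/47 = 63.8% → the 2025 panel
Overall: the 2025 panel 60/134 = 44.8%, Panel A 35/60 = 58.3% → Panel A
The 2025 panel wins each proposal group but Panel A wins overall — the comparison reverses. The 2025 panel's proposals skew toward infrastructure, which has a lower base rate.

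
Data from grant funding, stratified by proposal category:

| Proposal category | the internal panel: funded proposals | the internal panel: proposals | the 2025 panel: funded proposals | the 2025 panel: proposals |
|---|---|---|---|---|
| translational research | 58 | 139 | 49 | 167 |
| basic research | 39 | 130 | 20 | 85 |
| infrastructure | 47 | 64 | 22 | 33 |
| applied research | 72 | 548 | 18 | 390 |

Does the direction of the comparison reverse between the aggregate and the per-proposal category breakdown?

Translational research: the internal panel 58/139 = 41.7%, the 2025 panel 49/167 = 29.3% → the internal panel
Basic research: the internal panel 39/130 = 30.0%, the 2025 panel 20/85 = 23.5% → the internal panel
Infrastructure: the internal panel 47/64 = 73.4%, the 2025 panel 22/33 = 66.7% → the internal panel
Applied research: the internal panel 72/548 = 13.1%, the 2025 panel 18/390 = 4.6% → the internal panel
Overall: the internal panel 216/881 = 24.5%, the 2025 panel 109/675 = 16.1% → the internal panel
The internal panel wins overall and in every proposal group — no reversal.

No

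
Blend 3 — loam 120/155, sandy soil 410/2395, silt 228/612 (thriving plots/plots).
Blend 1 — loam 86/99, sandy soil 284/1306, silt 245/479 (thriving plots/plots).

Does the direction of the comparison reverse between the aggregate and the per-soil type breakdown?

No

Loam: Blend 3 120/155 = 77.4%, Blend 1 86/99 = 86.9% → Blend 1
Sandy soil: Blend 3 410/2395 = 17.1%, Blend 1 284/1306 = 21.7% → Blend 1
Silt: Blend 3 228/612 = 37.3%, Blend 1 245/479 = 51.1% → Blend 1
Overall: Blend 3 758/3162 = 24.0%, Blend 1 615/1884 = 32.6% → Blend 1
Blend 1 wins overall and in every soil group — no reversal.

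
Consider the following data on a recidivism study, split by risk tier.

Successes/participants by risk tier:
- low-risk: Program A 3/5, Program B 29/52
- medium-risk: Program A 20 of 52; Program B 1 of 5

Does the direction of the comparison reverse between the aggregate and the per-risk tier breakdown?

Low-risk: Program A 3/5 = 60.0%, Program B 29/52 = 55.8% → Program A
Medium-risk: Program A 20/52 = 38.5%, Program B 1/5 = 20.0% → Program A
Overall: Program A 23/57 = 40.4%, Program B 30/57 = 52.6% → Program B
Program A wins each risk group but Program B wins overall — the comparison reverses. Program A's participants skew toward medium-risk, which has a lower base rate.

Yes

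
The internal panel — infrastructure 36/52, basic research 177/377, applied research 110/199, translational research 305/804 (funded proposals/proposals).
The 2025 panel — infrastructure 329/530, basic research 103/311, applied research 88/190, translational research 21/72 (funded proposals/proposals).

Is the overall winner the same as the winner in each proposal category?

Infrastructure: the internal panel 36/52 = 69.2%, the 2025 panel 329/530 = 62.1% → the internal panel
Basic research: the internal panel 177/377 = 46.9%, the 2025 panel 103/311 = 33.1% → the internal panel
Applied research: the internal panel 110/199 = 55.3%, the 2025 panel 88/190 = 46.3% → the internal panel
Translational research: the internal panel 305/804 = 37.9%, the 2025 panel 21/72 = 29.2% → the internal panel
Overall: the internal panel 628/1432 = 43.9%, the 2025 panel 541/1103 = 49.0% → the 2025 panel
The internal panel wins each proposal group but the 2025 panel wins overall — the comparison reverses. The internal panel's proposals skew toward translational research, which has a lower base rate.

No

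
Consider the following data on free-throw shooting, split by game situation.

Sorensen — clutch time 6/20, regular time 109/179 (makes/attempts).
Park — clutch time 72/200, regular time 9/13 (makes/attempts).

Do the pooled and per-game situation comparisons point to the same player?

No

Clutch time: Sorensen 6/20 = 30.0%, Park 72/200 = 36.0% → Park
Regular time: Sorensen 109/179 = 60.9%, Park 9/13 = 69.2% → Park
Overall: Sorensen 115/199 = 57.8%, Park 81/213 = 38.0% → Sorensen
Park wins each game group but Sorensen wins overall — the comparison reverses. Park's attempts skew toward clutch time, which has a lower base rate.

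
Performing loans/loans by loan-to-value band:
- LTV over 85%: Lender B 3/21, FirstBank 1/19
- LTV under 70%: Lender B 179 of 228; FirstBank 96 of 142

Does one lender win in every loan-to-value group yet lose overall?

LTV over 85%: Lender B 3/21 = 14.3%, FirstBank 1/19 = 5.3% → Lender B
LTV under 70%: Lender B 179/228 = 78.5%, FirstBank 96/142 = 67.6% → Lender B
Overall: Lender B 182/249 = 73.1%, FirstBank 97/161 = 60.2% → Lender B
Lender B wins overall and in every loan-to-value group — no reversal.

No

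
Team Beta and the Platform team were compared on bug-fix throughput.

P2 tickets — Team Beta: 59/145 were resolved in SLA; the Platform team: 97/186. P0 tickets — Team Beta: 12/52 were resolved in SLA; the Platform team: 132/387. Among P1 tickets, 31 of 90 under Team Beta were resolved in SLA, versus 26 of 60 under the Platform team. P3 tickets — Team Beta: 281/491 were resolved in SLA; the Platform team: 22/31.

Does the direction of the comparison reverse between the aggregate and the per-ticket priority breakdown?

Yes

P2: Team Beta 59/145 = 40.7%, the Platform team 97/186 = 52.2% → the Platform team
P0: Team Beta 12/52 = 23.1%, the Platform team 132/387 = 34.1% → the Platform team
P1: Team Beta 31/90 = 34.4%, the Platform team 26/60 = 43.3% → the Platform team
P3: Team Beta 281/491 = 57.2%, the Platform team 22/31 = 71.0% → the Platform team
Overall: Team Beta 383/778 = 49.2%, the Platform team 277/664 = 41.7% → Team Beta
The Platform team wins each ticket group but Team Beta wins overall — the comparison reverses. The Platform team's tickets skew toward P0, which has a lower base rate.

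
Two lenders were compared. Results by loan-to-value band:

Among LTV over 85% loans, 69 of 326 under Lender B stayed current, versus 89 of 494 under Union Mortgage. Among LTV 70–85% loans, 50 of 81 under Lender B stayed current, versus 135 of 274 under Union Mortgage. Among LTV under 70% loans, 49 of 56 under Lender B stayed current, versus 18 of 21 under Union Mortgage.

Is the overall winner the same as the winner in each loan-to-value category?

Yes

LTV over 85%: Lender B 69/326 = 21.2%, Union Mortgage 89/494 = 18.0% → Lender B
LTV 70–85%: Lender B 50/81 = 61.7%, Union Mortgage 135/274 = 49.3% → Lender B
LTV under 70%: Lender B 49/56 = 87.5%, Union Mortgage 18/21 = 85.7% → Lender B
Overall: Lender B 168/463 = 36.3%, Union Mortgage 242/789 = 30.7% → Lender B
Lender B wins overall and in every loan-to-value group — no reversal.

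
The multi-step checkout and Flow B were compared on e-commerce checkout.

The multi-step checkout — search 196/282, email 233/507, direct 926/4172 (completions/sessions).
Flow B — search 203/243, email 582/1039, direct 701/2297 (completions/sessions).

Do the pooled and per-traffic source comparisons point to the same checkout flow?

Yes

Search: the multi-step checkout 196/282 = 69.5%, Flow B 203/243 = 83.5% → Flow B
Email: the multi-step checkout 233/507 = 46.0%, Flow B 582/1039 = 56.0% → Flow B
Direct: the multi-step checkout 926/4172 = 22.2%, Flow B 701/2297 = 30.5% → Flow B
Overall: the multi-step checkout 1355/4961 = 27.3%, Flow B 1486/3579 = 41.5% → Flow B
Flow B wins overall and in every traffic group — no reversal.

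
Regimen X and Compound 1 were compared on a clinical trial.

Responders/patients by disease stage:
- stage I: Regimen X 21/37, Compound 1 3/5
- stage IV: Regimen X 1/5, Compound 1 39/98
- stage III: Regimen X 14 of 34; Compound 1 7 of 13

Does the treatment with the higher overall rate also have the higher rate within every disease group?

Stage I: Regimen X 21/37 = 56.8%, Compound 1 3/5 = 60.0% → Compound 1
Stage IV: Regimen X 1/5 = 20.0%, Compound 1 39/98 = 39.8% → Compound 1
Stage III: Regimen X 14/34 = 41.2%, Compound 1 7/13 = 53.8% → Compound 1
Overall: Regimen X 36/76 = 47.4%, Compound 1 49/116 = 42.2% → Regimen X
Compound 1 wins each disease group but Regimen X wins overall — the comparison reverses. Compound 1's patients skew toward stage IV, which has a lower base rate.

No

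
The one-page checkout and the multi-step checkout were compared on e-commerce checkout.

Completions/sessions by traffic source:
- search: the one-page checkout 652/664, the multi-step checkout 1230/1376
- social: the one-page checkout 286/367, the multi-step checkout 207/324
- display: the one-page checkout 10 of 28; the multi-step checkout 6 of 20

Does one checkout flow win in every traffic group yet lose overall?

Search: the one-page checkout 652/664 = 98.2%, the multi-step checkout 1230/1376 = 89.4% → the one-page checkout
Social: the one-page checkout 286/367 = 77.9%, the multi-step checkout 207/324 = 63.9% → the one-page checkout
Display: the one-page checkout 10/28 = 35.7%, the multi-step checkout 6/20 = 30.0% → the one-page checkout
Overall: the one-page checkout 948/1059 = 89.5%, the multi-step checkout 1443/1720 = 83.9% → the one-page checkout
The one-page checkout wins overall and in every traffic group — no reversal.

No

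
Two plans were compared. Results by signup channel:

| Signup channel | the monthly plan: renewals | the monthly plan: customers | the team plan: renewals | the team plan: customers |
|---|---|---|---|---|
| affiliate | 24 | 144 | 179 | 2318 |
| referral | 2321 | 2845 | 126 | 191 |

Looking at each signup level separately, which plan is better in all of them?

Affiliate: the monthly plan 24/144 = 16.7%, the team plan 179/2318 = 7.7% → the monthly plan
Referral: the monthly plan 2321/2845 = 81.6%, the team plan 126/191 = 66.0% → the monthly plan
The monthly plan has the higher rate in both groups.

the monthly plan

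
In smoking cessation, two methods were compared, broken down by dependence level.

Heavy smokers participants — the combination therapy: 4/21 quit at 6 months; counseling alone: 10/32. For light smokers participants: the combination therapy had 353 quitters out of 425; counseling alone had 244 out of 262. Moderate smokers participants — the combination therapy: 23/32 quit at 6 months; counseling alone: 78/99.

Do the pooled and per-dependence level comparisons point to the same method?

Heavy smokers: the combination therapy 4/21 = 19.0%, counseling alone 10/32 = 31.2% → counseling alone
Light smokers: the combination therapy 353/425 = 83.1%, counseling alone 244/262 = 93.1% → counseling alone
Moderate smokers: the combination therapy 23/32 = 71.9%, counseling alone 78/99 = 78.8% → counseling alone
Overall: the combination therapy 380/478 = 79.5%, counseling alone 332/393 = 84.5% → counseling alone
Counseling alone wins overall and in every dependence group — no reversal.

Yes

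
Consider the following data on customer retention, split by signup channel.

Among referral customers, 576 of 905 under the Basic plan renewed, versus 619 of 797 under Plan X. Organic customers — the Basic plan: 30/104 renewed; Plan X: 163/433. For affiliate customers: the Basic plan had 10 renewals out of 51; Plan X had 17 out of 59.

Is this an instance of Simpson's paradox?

Referral: the Basic plan 576/905 = 63.6%, Plan X 619/797 = 77.7% → Plan X
Organic: the Basic plan 30/104 = 28.8%, Plan X 163/433 = 37.6% → Plan X
Affiliate: the Basic plan 10/51 = 19.6%, Plan X 17/59 = 28.8% → Plan X
Overall: the Basic plan 616/1060 = 58.1%, Plan X 799/1289 = 62.0% → Plan X
Plan X wins overall and in every signup group — no reversal.

No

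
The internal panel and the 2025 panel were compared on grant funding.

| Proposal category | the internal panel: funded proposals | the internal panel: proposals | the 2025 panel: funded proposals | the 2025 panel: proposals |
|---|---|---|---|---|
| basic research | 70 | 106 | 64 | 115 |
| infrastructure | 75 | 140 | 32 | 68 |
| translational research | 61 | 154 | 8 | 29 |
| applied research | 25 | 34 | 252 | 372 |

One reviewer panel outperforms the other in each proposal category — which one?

the internal panel

Basic research: the internal panel 70/106 = 66.0%, the 2025 panel 64/115 = 55.7% → the internal panel
Infrastructure: the internal panel 75/140 = 53.6%, the 2025 panel 32/68 = 47.1% → the internal panel
Translational research: the internal panel 61/154 = 39.6%, the 2025 panel 8/29 = 27.6% → the internal panel
Applied research: the internal panel 25/34 = 73.5%, the 2025 panel 252/372 = 67.7% → the internal panel
The internal panel has the higher rate in all 4 groups.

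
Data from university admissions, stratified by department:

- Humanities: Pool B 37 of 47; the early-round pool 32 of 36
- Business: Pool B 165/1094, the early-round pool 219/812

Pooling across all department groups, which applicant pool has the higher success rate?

Humanities: Pool B 37/47 = 78.7%, the early-round pool 32/36 = 88.9% → the early-round pool
Business: Pool B 165/1094 = 15.1%, the early-round pool 219/812 = 27.0% → the early-round pool
Overall: Pool B 202/1141 = 17.7%, the early-round pool 251/848 = 29.6% → the early-round pool

the early-round pool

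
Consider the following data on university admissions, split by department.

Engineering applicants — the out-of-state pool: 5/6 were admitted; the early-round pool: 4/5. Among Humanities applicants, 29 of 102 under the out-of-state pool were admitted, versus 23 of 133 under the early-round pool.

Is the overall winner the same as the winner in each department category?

Engineering: the out-of-state pool 5/6 = 83.3%, the early-round pool 4/5 = 80.0% → the out-of-state pool
Humanities: the out-of-state pool 29/102 = 28.4%, the early-round pool 23/133 = 17.3% → the out-of-state pool
Overall: the out-of-state pool 34/108 = 31.5%, the early-round pool 27/138 = 19.6% → the out-of-state pool
The out-of-state pool wins overall and in every department group — no reversal.

Yes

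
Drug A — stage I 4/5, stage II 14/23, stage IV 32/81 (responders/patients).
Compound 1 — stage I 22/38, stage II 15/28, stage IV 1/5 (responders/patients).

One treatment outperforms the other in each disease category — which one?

Stage I: Drug A 4/5 = 80.0%, Compound 1 22/38 = 57.9% → Drug A
Stage II: Drug A 14/23 = 60.9%, Compound 1 15/28 = 53.6% → Drug A
Stage IV: Drug A 32/81 = 39.5%, Compound 1 1/5 = 20.0% → Drug A
Drug A has the higher rate in all 3 groups.

Drug A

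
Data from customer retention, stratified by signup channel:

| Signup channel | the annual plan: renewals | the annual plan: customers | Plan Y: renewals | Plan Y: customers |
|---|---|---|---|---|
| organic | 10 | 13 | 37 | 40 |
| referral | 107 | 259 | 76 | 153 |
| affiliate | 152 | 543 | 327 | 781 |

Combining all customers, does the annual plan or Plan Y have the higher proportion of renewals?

Plan Y

Organic: the annual plan 10/13 = 76.9%, Plan Y 37/40 = 92.5% → Plan Y
Referral: the annual plan 107/259 = 41.3%, Plan Y 76/153 = 49.7% → Plan Y
Affiliate: the annual plan 152/543 = 28.0%, Plan Y 327/781 = 41.9% → Plan Y
Overall: the annual plan 269/815 = 33.0%, Plan Y 440/974 = 45.2% → Plan Y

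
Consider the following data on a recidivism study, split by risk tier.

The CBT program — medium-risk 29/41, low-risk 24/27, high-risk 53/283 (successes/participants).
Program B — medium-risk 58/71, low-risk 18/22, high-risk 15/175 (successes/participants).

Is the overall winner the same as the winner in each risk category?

Medium-risk: the CBT program 29/41 = 70.7%, Program B 58/71 = 81.7% → Program B
Low-risk: the CBT program 24/27 = 88.9%, Program B 18/22 = 81.8% → the CBT program
High-risk: the CBT program 53/283 = 18.7%, Program B 15/175 = 8.6% → the CBT program
Overall: the CBT program 106/351 = 30.2%, Program B 91/268 = 34.0% → Program B
Neither sweeps: the CBT program wins 2 of 3 groups, Program B wins 1. Program B wins overall but not every group — no Simpson reversal.

No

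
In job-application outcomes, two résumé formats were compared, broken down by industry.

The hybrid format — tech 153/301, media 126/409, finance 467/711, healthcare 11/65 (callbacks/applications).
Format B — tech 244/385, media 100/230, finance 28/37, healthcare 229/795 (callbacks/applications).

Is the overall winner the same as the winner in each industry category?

No

Tech: the hybrid format 153/301 = 50.8%, Format B 244/385 = 63.4% → Format B
Media: the hybrid format 126/409 = 30.8%, Format B 100/230 = 43.5% → Format B
Finance: the hybrid format 467/711 = 65.7%, Format B 28/37 = 75.7% → Format B
Healthcare: the hybrid format 11/65 = 16.9%, Format B 229/795 = 28.8% → Format B
Overall: the hybrid format 757/1486 = 50.9%, Format B 601/1447 = 41.5% → the hybrid format
Format B wins each industry group but the hybrid format wins overall — the comparison reverses. Format B's applications skew toward healthcare, which has a lower base rate.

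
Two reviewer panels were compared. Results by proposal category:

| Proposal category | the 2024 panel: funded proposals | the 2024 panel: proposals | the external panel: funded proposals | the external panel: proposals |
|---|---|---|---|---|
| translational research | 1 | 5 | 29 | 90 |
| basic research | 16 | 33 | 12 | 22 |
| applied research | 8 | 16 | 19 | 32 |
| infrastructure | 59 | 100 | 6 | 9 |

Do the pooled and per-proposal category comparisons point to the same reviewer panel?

Translational research: the 2024 panel 1/5 = 20.0%, the external panel 29/90 = 32.2% → the external panel
Basic research: the 2024 panel 16/33 = 48.5%, the external panel 12/22 = 54.5% → the external panel
Applied research: the 2024 panel 8/16 = 50.0%, the external panel 19/32 = 59.4% → the external panel
Infrastructure: the 2024 panel 59/100 = 59.0%, the external panel 6/9 = 66.7% → the external panel
Overall: the 2024 panel 84/154 = 54.5%, the external panel 66/153 = 43.1% → the 2024 panel
The external panel wins each proposal group but the 2024 panel wins overall — the comparison reverses. The external panel's proposals skew toward translational research, which has a lower base rate.

No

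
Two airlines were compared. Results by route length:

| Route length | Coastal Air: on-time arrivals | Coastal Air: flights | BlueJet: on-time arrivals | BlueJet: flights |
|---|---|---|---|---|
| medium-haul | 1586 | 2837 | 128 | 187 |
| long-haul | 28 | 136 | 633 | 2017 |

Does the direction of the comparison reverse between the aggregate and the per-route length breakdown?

Yes

Medium-haul: Coastal Air 1586/2837 = 55.9%, BlueJet 128/187 = 68.4% → BlueJet
Long-haul: Coastal Air 28/136 = 20.6%, BlueJet 633/2017 = 31.4% → BlueJet
Overall: Coastal Air 1614/2973 = 54.3%, BlueJet 761/2204 = 34.5% → Coastal Air
BlueJet wins each route group but Coastal Air wins overall — the comparison reverses. BlueJet's flights skew toward long-haul, which has a lower base rate.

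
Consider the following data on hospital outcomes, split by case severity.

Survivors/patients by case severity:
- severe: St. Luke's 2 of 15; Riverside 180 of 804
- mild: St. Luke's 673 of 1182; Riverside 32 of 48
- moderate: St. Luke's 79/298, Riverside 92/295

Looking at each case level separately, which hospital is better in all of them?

Riverside

Severe: St. Luke's 2/15 = 13.3%, Riverside 180/804 = 22.4% → Riverside
Mild: St. Luke's 673/1182 = 56.9%, Riverside 32/48 = 66.7% → Riverside
Moderate: St. Luke's 79/298 = 26.5%, Riverside 92/295 = 31.2% → Riverside
Riverside has the higher rate in all 3 groups.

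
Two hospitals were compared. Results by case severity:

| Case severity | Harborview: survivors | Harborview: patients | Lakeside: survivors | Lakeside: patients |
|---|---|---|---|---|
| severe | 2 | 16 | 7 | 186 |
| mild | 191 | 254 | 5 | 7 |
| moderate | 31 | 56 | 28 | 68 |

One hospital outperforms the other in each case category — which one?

Severe: Harborview 2/16 = 12.5%, Lakeside 7/186 = 3.8% → Harborview
Mild: Harborview 191/254 = 75.2%, Lakeside 5/7 = 71.4% → Harborview
Moderate: Harborview 31/56 = 55.4%, Lakeside 28/68 = 41.2% → Harborview
Harborview has the higher rate in all 3 groups.

Harborview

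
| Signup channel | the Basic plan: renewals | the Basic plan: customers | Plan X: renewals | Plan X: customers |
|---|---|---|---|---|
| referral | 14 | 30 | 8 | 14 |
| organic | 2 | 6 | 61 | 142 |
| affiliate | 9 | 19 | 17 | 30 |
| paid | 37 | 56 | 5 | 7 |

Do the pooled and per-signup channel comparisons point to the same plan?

No

Referral: the Basic plan 14/30 = 46.7%, Plan X 8/14 = 57.1% → Plan X
Organic: the Basic plan 2/6 = 33.3%, Plan X 61/142 = 43.0% → Plan X
Affiliate: the Basic plan 9/19 = 47.4%, Plan X 17/30 = 56.7% → Plan X
Paid: the Basic plan 37/56 = 66.1%, Plan X 5/7 = 71.4% → Plan X
Overall: the Basic plan 62/111 = 55.9%, Plan X 91/193 = 47.2% → the Basic plan
Plan X wins each signup group but the Basic plan wins overall — the comparison reverses. Plan X's customers skew toward organic, which has a lower base rate.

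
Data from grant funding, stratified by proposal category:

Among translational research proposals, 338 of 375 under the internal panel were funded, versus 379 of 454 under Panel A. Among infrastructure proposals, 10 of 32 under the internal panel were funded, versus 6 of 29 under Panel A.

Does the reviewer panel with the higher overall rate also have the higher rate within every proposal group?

Translational research: the internal panel 338/375 = 90.1%, Panel A 379/454 = 83.5% → the internal panel
Infrastructure: the internal panel 10/32 = 31.2%, Panel A 6/29 = 20.7% → the internal panel
Overall: the internal panel 348/407 = 85.5%, Panel A 385/483 = 79.7% → the internal panel
The internal panel wins overall and in every proposal group — no reversal.

Yes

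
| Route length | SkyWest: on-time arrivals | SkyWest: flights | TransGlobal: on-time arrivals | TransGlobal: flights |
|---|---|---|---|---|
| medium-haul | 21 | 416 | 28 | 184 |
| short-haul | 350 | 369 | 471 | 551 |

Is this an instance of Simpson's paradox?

Medium-haul: SkyWest 21/416 = 5.0%, TransGlobal 28/184 = 15.2% → TransGlobal
Short-haul: SkyWest 350/369 = 94.9%, TransGlobal 471/551 = 85.5% → SkyWest
Overall: SkyWest 371/785 = 47.3%, TransGlobal 499/735 = 67.9% → TransGlobal
Neither sweeps: SkyWest wins 1 of 2 groups, TransGlobal wins 1. TransGlobal wins overall but not every group — no Simpson reversal.

No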